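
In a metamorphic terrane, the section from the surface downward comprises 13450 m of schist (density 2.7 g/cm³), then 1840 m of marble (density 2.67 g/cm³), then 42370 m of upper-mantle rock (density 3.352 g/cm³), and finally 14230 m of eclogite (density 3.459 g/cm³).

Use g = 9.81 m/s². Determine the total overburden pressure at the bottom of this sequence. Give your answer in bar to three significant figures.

schist: 2700 kg/m³ × 9.81 m/s² × 13450 m = 3.563×10^8 Pa = 3563 bar
marble: 2670 kg/m³ × 9.81 m/s² × 1840 m = 4.819×10^7 Pa = 481.9 bar
upper-mantle rock: 3352 kg/m³ × 9.81 m/s² × 42370 m = 1.393×10^9 Pa = 13933 bar
eclogite: 3459 kg/m³ × 9.81 m/s² × 14230 m = 4.829×10^8 Pa = 4829 bar
Total = 3563 + 481.9 + 13933 + 4829 = 22806 bar

22800 bar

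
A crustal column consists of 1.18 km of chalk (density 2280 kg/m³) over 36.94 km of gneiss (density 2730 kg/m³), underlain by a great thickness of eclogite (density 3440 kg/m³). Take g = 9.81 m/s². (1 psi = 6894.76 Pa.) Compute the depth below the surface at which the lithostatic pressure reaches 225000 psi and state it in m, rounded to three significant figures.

Pressure at base of upper layers: 2280×9.81×1180 + 2730×9.81×36940 = 1.016×10^9 Pa = 1.473×10^5 psi
Remaining pressure to be supplied by eclogite: 1.551×10^9 − 1.016×10^9 = 5.356×10^8 Pa
Additional depth in eclogite = 5.356×10^8 Pa / (3440 kg/m³ × 9.81 m/s²) = 15872 m
Total depth = 38120 m + 15872 m = 53992 m

54000 m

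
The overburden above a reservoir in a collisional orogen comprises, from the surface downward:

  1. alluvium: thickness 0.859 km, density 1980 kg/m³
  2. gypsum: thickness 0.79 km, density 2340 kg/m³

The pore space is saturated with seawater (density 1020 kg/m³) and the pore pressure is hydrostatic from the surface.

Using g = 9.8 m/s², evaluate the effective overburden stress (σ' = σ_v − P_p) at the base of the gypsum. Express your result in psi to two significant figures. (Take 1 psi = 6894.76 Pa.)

Overburden (lithostatic) stress σ_v:
alluvium: 1980 kg/m³ × 9.8 m/s² × 859 m = 1.667×10^7 Pa = 16.67 MPa
gypsum: 2340 kg/m³ × 9.8 m/s² × 790 m = 1.812×10^7 Pa = 18.12 MPa
Total = 16.67 + 18.12 = 34.784 MPa
Pore pressure P_p = 1020 kg/m³ × 9.8 m/s² × 1649 m = 1.648×10^7 Pa = 16.48 MPa
Effective stress σ' = σ_v − P_p = 34.78 − 16.48 = 18.301 MPa = 2654.3 psi

2700 psi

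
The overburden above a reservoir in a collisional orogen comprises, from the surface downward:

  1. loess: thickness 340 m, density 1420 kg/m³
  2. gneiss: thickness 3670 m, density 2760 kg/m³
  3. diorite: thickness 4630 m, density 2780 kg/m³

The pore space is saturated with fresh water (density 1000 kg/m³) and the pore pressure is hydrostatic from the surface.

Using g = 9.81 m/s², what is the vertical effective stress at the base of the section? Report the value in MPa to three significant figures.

146 MPa

Overburden (lithostatic) stress σ_v:
loess: 1420 kg/m³ × 9.81 m/s² × 340 m = 4.736×10^6 Pa = 4.736 MPa
gneiss: 2760 kg/m³ × 9.81 m/s² × 3670 m = 9.937×10^7 Pa = 99.37 MPa
diorite: 2780 kg/m³ × 9.81 m/s² × 4630 m = 1.263×10^8 Pa = 126.3 MPa
Total = 4.736 + 99.37 + 126.3 = 230.37 MPa
Pore pressure P_p = 1000 kg/m³ × 9.81 m/s² × 8640 m = 8.476×10^7 Pa = 84.76 MPa
Effective stress σ' = σ_v − P_p = 230.4 − 84.76 = 145.61 MPa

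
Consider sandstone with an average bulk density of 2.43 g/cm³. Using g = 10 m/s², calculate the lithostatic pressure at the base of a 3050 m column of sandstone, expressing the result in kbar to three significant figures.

0.741 kbar

sandstone: 2430 kg/m³ × 10 m/s² × 3050 m = 7.412×10^7 Pa = 0.7411 kbar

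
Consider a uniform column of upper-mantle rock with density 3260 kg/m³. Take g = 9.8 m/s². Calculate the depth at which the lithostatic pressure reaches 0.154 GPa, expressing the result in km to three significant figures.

h = P/(ρg) = 0.154 GPa / (3260 kg/m³ × 9.8 m/s²) = 1.540×10^8 Pa / 31948 Pa/m = 4820.3 m
= 4.8203 km

4.82 km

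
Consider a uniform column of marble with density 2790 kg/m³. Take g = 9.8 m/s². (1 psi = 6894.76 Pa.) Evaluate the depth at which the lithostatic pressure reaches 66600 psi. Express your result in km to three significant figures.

16.8 km

h = P/(ρg) = 66600 psi / (2790 kg/m³ × 9.8 m/s²) = 4.592×10^8 Pa / 27342 Pa/m = 16794 m
= 16.794 km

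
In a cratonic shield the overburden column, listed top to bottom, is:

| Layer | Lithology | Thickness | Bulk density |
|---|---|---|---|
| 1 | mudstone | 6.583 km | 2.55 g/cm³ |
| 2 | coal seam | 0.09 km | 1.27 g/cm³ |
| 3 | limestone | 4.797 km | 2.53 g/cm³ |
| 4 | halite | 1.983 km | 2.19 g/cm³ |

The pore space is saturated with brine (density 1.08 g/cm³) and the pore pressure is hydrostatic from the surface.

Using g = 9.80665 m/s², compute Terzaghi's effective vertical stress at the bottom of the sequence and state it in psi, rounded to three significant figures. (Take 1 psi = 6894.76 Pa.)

Overburden (lithostatic) stress σ_v:
mudstone: 2550 kg/m³ × 9.80665 m/s² × 6583 m = 1.646×10^8 Pa = 164.6 MPa
coal seam: 1270 kg/m³ × 9.80665 m/s² × 90 m = 1.121×10^6 Pa = 1.121 MPa
limestone: 2530 kg/m³ × 9.80665 m/s² × 4797 m = 1.190×10^8 Pa = 119.0 MPa
halite: 2190 kg/m³ × 9.80665 m/s² × 1983 m = 4.259×10^7 Pa = 42.59 MPa
Total = 164.6 + 1.121 + 119.0 + 42.59 = 327.35 MPa
Pore pressure P_p = 1080 kg/m³ × 9.80665 m/s² × 13453 m = 1.425×10^8 Pa = 142.5 MPa
Effective stress σ' = σ_v − P_p = 327.3 − 142.5 = 184.86 MPa = 26812 psi

26800 psi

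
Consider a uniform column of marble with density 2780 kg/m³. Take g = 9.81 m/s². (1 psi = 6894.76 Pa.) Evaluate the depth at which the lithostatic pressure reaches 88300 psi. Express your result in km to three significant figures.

22.3 km

h = P/(ρg) = 88300 psi / (2780 kg/m³ × 9.81 m/s²) = 6.088×10^8 Pa / 27272 Pa/m = 22324 m
= 22.324 km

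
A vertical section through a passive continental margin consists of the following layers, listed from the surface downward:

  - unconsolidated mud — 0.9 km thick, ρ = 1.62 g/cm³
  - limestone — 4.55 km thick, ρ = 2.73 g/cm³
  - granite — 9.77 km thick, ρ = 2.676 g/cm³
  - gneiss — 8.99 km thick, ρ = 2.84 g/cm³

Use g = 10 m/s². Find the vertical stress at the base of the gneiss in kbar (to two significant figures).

6.6 kbar

unconsolidated mud: 1620 kg/m³ × 10 m/s² × 900 m = 1.458×10^7 Pa = 0.1458 kbar
limestone: 2730 kg/m³ × 10 m/s² × 4550 m = 1.242×10^8 Pa = 1.242 kbar
granite: 2676 kg/m³ × 10 m/s² × 9770 m = 2.614×10^8 Pa = 2.614 kbar
gneiss: 2840 kg/m³ × 10 m/s² × 8990 m = 2.553×10^8 Pa = 2.553 kbar
Total = 0.1458 + 1.242 + 2.614 + 2.553 = 6.5556 kbar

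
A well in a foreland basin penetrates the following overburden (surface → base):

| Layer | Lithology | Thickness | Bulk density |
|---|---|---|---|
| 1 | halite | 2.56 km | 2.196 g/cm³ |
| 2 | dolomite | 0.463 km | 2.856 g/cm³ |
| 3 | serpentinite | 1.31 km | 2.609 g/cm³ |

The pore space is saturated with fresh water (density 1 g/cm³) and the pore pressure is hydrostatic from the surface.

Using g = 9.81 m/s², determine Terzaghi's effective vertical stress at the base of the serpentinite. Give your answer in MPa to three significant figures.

Overburden (lithostatic) stress σ_v:
halite: 2196 kg/m³ × 9.81 m/s² × 2560 m = 5.515×10^7 Pa = 55.15 MPa
dolomite: 2856 kg/m³ × 9.81 m/s² × 463 m = 1.297×10^7 Pa = 12.97 MPa
serpentinite: 2609 kg/m³ × 9.81 m/s² × 1310 m = 3.353×10^7 Pa = 33.53 MPa
Total = 55.15 + 12.97 + 33.53 = 101.65 MPa
Pore pressure P_p = 1000 kg/m³ × 9.81 m/s² × 4333 m = 4.251×10^7 Pa = 42.51 MPa
Effective stress σ' = σ_v − P_p = 101.7 − 42.51 = 59.143 MPa

59.1 MPa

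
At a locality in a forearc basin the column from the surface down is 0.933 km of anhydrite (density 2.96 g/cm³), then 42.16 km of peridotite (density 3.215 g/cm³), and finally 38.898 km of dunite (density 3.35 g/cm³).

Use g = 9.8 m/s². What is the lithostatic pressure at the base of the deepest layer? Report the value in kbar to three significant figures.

26.3 kbar

anhydrite: 2960 kg/m³ × 9.8 m/s² × 933 m = 2.706×10^7 Pa = 0.2706 kbar
peridotite: 3215 kg/m³ × 9.8 m/s² × 42160 m = 1.328×10^9 Pa = 13.28 kbar
dunite: 3350 kg/m³ × 9.8 m/s² × 38898 m = 1.277×10^9 Pa = 12.77 kbar
Total = 0.2706 + 13.28 + 12.77 = 26.324 kbar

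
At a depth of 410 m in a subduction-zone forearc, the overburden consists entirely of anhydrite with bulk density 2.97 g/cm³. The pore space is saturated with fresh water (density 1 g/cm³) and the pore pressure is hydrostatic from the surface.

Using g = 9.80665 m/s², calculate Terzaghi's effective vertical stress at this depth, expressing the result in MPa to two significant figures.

Overburden (lithostatic) stress σ_v:
anhydrite: 2970 kg/m³ × 9.80665 m/s² × 410 m = 1.194×10^7 Pa = 11.94 MPa
Pore pressure P_p = 1000 kg/m³ × 9.80665 m/s² × 410 m = 4.021×10^6 Pa = 4.021 MPa
Effective stress σ' = σ_v − P_p = 11.94 − 4.021 = 7.9208 MPa

7.9 MPa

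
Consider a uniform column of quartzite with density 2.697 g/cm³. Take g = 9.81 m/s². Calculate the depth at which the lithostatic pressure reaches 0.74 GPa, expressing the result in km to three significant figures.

28.0 km

h = P/(ρg) = 0.74 GPa / (2697 kg/m³ × 9.81 m/s²) = 7.400×10^8 Pa / 26458 Pa/m = 27969 m
= 27.969 km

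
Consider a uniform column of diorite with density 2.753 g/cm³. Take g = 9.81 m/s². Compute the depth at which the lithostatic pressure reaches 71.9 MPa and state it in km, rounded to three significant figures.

h = P/(ρg) = 71.9 MPa / (2753 kg/m³ × 9.81 m/s²) = 7.190×10^7 Pa / 27007 Pa/m = 2662.3 m
= 2.6623 km

2.66 km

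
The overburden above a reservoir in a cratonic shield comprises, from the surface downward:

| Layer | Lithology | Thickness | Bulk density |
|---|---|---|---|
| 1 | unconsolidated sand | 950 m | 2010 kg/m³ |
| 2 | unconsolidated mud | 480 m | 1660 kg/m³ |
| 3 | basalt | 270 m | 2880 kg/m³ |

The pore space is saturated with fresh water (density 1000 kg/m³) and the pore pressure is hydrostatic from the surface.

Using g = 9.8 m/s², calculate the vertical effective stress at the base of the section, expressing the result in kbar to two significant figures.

0.17 kbar

Overburden (lithostatic) stress σ_v:
unconsolidated sand: 2010 kg/m³ × 9.8 m/s² × 950 m = 1.871×10^7 Pa = 18.71 MPa
unconsolidated mud: 1660 kg/m³ × 9.8 m/s² × 480 m = 7.809×10^6 Pa = 7.809 MPa
basalt: 2880 kg/m³ × 9.8 m/s² × 270 m = 7.620×10^6 Pa = 7.620 MPa
Total = 18.71 + 7.809 + 7.620 = 34.142 MPa
Pore pressure P_p = 1000 kg/m³ × 9.8 m/s² × 1700 m = 1.666×10^7 Pa = 16.66 MPa
Effective stress σ' = σ_v − P_p = 34.14 − 16.66 = 17.482 MPa = 0.17482 kbar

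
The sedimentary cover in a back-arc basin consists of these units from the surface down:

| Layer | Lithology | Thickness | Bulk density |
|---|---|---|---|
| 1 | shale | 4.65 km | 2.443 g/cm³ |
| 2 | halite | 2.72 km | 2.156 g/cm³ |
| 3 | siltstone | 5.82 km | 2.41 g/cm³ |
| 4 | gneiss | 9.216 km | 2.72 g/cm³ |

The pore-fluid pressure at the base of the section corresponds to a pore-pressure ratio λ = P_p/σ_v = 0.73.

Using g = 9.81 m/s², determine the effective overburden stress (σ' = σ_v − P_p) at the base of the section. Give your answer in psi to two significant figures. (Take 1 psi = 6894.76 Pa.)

22000 psi

Overburden (lithostatic) stress σ_v:
shale: 2443 kg/m³ × 9.81 m/s² × 4650 m = 1.114×10^8 Pa = 111.4 MPa
halite: 2156 kg/m³ × 9.81 m/s² × 2720 m = 5.753×10^7 Pa = 57.53 MPa
siltstone: 2410 kg/m³ × 9.81 m/s² × 5820 m = 1.376×10^8 Pa = 137.6 MPa
gneiss: 2720 kg/m³ × 9.81 m/s² × 9216 m = 2.459×10^8 Pa = 245.9 MPa
Total = 111.4 + 57.53 + 137.6 + 245.9 = 552.48 MPa
Pore pressure P_p = λ·σ_v = 0.73 × 552.5 MPa = 403.3 MPa
Effective stress σ' = σ_v − P_p = 552.5 − 403.3 = 149.17 MPa = 21635 psi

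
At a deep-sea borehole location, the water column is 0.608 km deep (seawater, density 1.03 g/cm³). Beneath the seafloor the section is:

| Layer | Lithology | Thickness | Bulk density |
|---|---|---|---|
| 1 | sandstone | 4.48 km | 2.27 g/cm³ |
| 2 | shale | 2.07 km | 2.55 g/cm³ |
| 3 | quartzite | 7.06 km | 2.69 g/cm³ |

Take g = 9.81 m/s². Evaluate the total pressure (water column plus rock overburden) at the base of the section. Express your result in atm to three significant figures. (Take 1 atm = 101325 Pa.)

3390 atm

seawater: 1030 kg/m³ × 9.81 m/s² × 608 m = 6.143×10^6 Pa = 60.63 atm
sandstone: 2270 kg/m³ × 9.81 m/s² × 4480 m = 9.976×10^7 Pa = 984.6 atm
shale: 2550 kg/m³ × 9.81 m/s² × 2070 m = 5.178×10^7 Pa = 511.0 atm
quartzite: 2690 kg/m³ × 9.81 m/s² × 7060 m = 1.863×10^8 Pa = 1839 atm
Total = 60.63 + 984.6 + 511.0 + 1839 = 3395.0 atm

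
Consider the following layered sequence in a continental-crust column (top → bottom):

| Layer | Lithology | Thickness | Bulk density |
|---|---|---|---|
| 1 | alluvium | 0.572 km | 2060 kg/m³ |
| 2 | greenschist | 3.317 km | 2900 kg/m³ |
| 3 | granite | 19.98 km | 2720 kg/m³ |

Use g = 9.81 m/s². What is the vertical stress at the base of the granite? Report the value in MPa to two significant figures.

640 MPa

alluvium: 2060 kg/m³ × 9.81 m/s² × 572 m = 1.156×10^7 Pa = 11.56 MPa
greenschist: 2900 kg/m³ × 9.81 m/s² × 3317 m = 9.437×10^7 Pa = 94.37 MPa
granite: 2720 kg/m³ × 9.81 m/s² × 19980 m = 5.331×10^8 Pa = 533.1 MPa
Total = 11.56 + 94.37 + 533.1 = 639.05 MPa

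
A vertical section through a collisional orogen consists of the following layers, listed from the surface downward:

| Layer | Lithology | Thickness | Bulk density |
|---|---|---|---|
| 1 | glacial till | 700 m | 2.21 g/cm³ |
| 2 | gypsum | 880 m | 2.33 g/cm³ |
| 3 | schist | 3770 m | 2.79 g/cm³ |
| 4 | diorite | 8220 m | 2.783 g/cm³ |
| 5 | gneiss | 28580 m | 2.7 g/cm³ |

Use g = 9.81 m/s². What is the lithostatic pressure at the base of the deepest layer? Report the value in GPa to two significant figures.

1.1 GPa

glacial till: 2210 kg/m³ × 9.81 m/s² × 700 m = 1.518×10^7 Pa = 0.01518 GPa
gypsum: 2330 kg/m³ × 9.81 m/s² × 880 m = 2.011×10^7 Pa = 0.02011 GPa
schist: 2790 kg/m³ × 9.81 m/s² × 3770 m = 1.032×10^8 Pa = 0.1032 GPa
diorite: 2783 kg/m³ × 9.81 m/s² × 8220 m = 2.244×10^8 Pa = 0.2244 GPa
gneiss: 2700 kg/m³ × 9.81 m/s² × 28580 m = 7.570×10^8 Pa = 0.7570 GPa
Total = 0.01518 + 0.02011 + 0.1032 + 0.2244 + 0.7570 = 1.1199 GPa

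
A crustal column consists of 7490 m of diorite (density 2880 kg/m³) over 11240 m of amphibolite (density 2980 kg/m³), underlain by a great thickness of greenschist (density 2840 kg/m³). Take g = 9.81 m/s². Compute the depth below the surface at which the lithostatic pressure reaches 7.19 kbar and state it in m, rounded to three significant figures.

Pressure at base of upper layers: 2880×9.81×7490 + 2980×9.81×11240 = 5.402×10^8 Pa = 5.402 kbar
Remaining pressure to be supplied by greenschist: 7.190×10^8 − 5.402×10^8 = 1.788×10^8 Pa
Additional depth in greenschist = 1.788×10^8 Pa / (2840 kg/m³ × 9.81 m/s²) = 6417.7 m
Total depth = 18730 m + 6417.7 m = 25148 m

25100 m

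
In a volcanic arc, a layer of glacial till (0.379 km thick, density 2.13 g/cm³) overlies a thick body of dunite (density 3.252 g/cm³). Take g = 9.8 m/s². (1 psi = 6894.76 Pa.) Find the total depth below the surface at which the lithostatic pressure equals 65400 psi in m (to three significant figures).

14300 m

Pressure at base of upper layers: 2130×9.8×379 = 7.911×10^6 Pa = 1147 psi
Remaining pressure to be supplied by dunite: 4.509×10^8 − 7.911×10^6 = 4.430×10^8 Pa
Additional depth in dunite = 4.430×10^8 Pa / (3252 kg/m³ × 9.8 m/s²) = 13901 m
Total depth = 379 m + 13901 m = 14280 m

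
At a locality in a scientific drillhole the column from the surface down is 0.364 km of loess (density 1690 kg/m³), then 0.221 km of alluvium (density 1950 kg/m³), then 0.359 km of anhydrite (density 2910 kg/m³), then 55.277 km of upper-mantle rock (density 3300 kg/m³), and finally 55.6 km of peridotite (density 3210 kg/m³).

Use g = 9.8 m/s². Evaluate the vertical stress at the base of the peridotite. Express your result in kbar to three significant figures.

35.6 kbar

loess: 1690 kg/m³ × 9.8 m/s² × 364 m = 6.029×10^6 Pa = 0.06029 kbar
alluvium: 1950 kg/m³ × 9.8 m/s² × 221 m = 4.223×10^6 Pa = 0.04223 kbar
anhydrite: 2910 kg/m³ × 9.8 m/s² × 359 m = 1.024×10^7 Pa = 0.1024 kbar
upper-mantle rock: 3300 kg/m³ × 9.8 m/s² × 55277 m = 1.788×10^9 Pa = 17.88 kbar
peridotite: 3210 kg/m³ × 9.8 m/s² × 55600 m = 1.749×10^9 Pa = 17.49 kbar
Total = 0.06029 + 0.04223 + 0.1024 + 17.88 + 17.49 = 35.572 kbar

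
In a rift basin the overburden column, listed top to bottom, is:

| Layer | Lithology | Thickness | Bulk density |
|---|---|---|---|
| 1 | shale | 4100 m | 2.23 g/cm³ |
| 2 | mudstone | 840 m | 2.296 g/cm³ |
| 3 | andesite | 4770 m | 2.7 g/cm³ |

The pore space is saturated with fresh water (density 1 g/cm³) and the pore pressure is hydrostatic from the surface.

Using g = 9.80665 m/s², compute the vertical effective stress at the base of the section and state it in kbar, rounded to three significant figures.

Overburden (lithostatic) stress σ_v:
shale: 2230 kg/m³ × 9.80665 m/s² × 4100 m = 8.966×10^7 Pa = 89.66 MPa
mudstone: 2296 kg/m³ × 9.80665 m/s² × 840 m = 1.891×10^7 Pa = 18.91 MPa
andesite: 2700 kg/m³ × 9.80665 m/s² × 4770 m = 1.263×10^8 Pa = 126.3 MPa
Total = 89.66 + 18.91 + 126.3 = 234.88 MPa
Pore pressure P_p = 1000 kg/m³ × 9.80665 m/s² × 9710 m = 9.522×10^7 Pa = 95.22 MPa
Effective stress σ' = σ_v − P_p = 234.9 − 95.22 = 139.65 MPa = 1.3965 kbar

1.40 kbar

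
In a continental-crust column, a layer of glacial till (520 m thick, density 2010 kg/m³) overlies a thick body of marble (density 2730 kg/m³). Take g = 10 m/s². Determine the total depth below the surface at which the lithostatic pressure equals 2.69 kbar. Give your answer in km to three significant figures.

9.99 km

Pressure at base of upper layers: 2010×10×520 = 1.045×10^7 Pa = 0.1045 kbar
Remaining pressure to be supplied by marble: 2.690×10^8 − 1.045×10^7 = 2.585×10^8 Pa
Additional depth in marble = 2.585×10^8 Pa / (2730 kg/m³ × 10 m/s²) = 9470.6 m
Total depth = 520 m + 9470.6 m = 9990.6 m
= 9.9906 km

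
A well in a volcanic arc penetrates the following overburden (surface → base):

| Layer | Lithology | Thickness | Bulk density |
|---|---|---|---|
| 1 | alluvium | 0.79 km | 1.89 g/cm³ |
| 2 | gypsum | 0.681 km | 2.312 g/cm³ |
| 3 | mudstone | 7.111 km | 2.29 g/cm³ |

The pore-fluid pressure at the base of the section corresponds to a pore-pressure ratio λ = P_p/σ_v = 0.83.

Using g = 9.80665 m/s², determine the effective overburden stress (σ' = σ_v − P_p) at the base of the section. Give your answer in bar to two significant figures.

Overburden (lithostatic) stress σ_v:
alluvium: 1890 kg/m³ × 9.80665 m/s² × 790 m = 1.464×10^7 Pa = 14.64 MPa
gypsum: 2312 kg/m³ × 9.80665 m/s² × 681 m = 1.544×10^7 Pa = 15.44 MPa
mudstone: 2290 kg/m³ × 9.80665 m/s² × 7111 m = 1.597×10^8 Pa = 159.7 MPa
Total = 14.64 + 15.44 + 159.7 = 189.78 MPa
Pore pressure P_p = λ·σ_v = 0.83 × 189.8 MPa = 157.5 MPa
Effective stress σ' = σ_v − P_p = 189.8 − 157.5 = 32.262 MPa = 322.62 bar

320 bar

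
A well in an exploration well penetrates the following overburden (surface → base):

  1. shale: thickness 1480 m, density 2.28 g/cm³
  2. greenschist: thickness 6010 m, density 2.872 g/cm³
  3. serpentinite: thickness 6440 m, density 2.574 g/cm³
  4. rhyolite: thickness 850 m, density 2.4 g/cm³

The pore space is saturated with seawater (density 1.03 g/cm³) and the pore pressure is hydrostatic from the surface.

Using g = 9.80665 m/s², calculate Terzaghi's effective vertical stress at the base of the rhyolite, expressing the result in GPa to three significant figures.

Overburden (lithostatic) stress σ_v:
shale: 2280 kg/m³ × 9.80665 m/s² × 1480 m = 3.309×10^7 Pa = 33.09 MPa
greenschist: 2872 kg/m³ × 9.80665 m/s² × 6010 m = 1.693×10^8 Pa = 169.3 MPa
serpentinite: 2574 kg/m³ × 9.80665 m/s² × 6440 m = 1.626×10^8 Pa = 162.6 MPa
rhyolite: 2400 kg/m³ × 9.80665 m/s² × 850 m = 2.001×10^7 Pa = 20.01 MPa
Total = 33.09 + 169.3 + 162.6 + 20.01 = 384.93 MPa
Pore pressure P_p = 1030 kg/m³ × 9.80665 m/s² × 14780 m = 1.493×10^8 Pa = 149.3 MPa
Effective stress σ' = σ_v − P_p = 384.9 − 149.3 = 235.64 MPa = 0.23564 GPa

0.236 GPa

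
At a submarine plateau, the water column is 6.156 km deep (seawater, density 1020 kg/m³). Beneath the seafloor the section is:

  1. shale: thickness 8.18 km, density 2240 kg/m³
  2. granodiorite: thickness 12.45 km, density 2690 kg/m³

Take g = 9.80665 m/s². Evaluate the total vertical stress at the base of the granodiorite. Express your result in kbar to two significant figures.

seawater: 1020 kg/m³ × 9.80665 m/s² × 6156 m = 6.158×10^7 Pa = 0.6158 kbar
shale: 2240 kg/m³ × 9.80665 m/s² × 8180 m = 1.797×10^8 Pa = 1.797 kbar
granodiorite: 2690 kg/m³ × 9.80665 m/s² × 12450 m = 3.284×10^8 Pa = 3.284 kbar
Total = 0.6158 + 1.797 + 3.284 = 5.6970 kbar

5.7 kbar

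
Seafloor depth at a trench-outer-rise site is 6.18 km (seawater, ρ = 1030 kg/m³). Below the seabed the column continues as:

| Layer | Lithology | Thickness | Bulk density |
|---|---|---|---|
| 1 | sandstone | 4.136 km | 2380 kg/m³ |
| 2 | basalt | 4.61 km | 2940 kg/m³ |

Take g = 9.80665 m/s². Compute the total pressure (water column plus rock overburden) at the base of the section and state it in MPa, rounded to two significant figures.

seawater: 1030 kg/m³ × 9.80665 m/s² × 6180 m = 6.242×10^7 Pa = 62.42 MPa
sandstone: 2380 kg/m³ × 9.80665 m/s² × 4136 m = 9.653×10^7 Pa = 96.53 MPa
basalt: 2940 kg/m³ × 9.80665 m/s² × 4610 m = 1.329×10^8 Pa = 132.9 MPa
Total = 62.42 + 96.53 + 132.9 = 291.87 MPa

290 MPa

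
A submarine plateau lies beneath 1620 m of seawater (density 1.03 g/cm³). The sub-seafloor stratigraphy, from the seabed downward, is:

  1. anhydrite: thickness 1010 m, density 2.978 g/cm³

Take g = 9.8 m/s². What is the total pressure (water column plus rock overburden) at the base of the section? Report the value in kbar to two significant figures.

seawater: 1030 kg/m³ × 9.8 m/s² × 1620 m = 1.635×10^7 Pa = 0.1635 kbar
anhydrite: 2978 kg/m³ × 9.8 m/s² × 1010 m = 2.948×10^7 Pa = 0.2948 kbar
Total = 0.1635 + 0.2948 = 0.45829 kbar

0.46 kbar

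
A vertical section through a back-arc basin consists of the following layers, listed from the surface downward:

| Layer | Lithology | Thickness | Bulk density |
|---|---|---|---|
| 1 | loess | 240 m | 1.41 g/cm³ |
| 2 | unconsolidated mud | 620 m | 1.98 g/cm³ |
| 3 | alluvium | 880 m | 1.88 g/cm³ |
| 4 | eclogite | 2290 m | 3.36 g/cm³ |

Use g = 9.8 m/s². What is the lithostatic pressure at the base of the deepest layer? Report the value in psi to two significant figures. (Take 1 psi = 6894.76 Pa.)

loess: 1410 kg/m³ × 9.8 m/s² × 240 m = 3.316×10^6 Pa = 481.0 psi
unconsolidated mud: 1980 kg/m³ × 9.8 m/s² × 620 m = 1.203×10^7 Pa = 1745 psi
alluvium: 1880 kg/m³ × 9.8 m/s² × 880 m = 1.621×10^7 Pa = 2352 psi
eclogite: 3360 kg/m³ × 9.8 m/s² × 2290 m = 7.541×10^7 Pa = 10937 psi
Total = 481.0 + 1745 + 2352 + 10937 = 15514 psi

16000 psi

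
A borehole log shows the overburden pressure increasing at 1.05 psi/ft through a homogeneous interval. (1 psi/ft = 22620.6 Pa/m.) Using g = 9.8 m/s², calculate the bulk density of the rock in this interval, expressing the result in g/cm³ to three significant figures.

2.42 g/cm³

ρ = (dP/dz)/g = 1.05 psi/ft / 9.8 m/s² = 23752 Pa/m / 9.8 m/s² = 2423.6 kg/m³
= 2.424 g/cm³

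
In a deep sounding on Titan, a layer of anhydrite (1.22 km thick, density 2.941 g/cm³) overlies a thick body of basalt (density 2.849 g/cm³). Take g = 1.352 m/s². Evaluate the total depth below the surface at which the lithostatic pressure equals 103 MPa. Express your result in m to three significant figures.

Pressure at base of upper layers: 2941×1.352×1220 = 4.851×10^6 Pa = 4.851 MPa
Remaining pressure to be supplied by basalt: 1.030×10^8 − 4.851×10^6 = 9.815×10^7 Pa
Additional depth in basalt = 9.815×10^7 Pa / (2849 kg/m³ × 1.352 m/s²) = 25481 m
Total depth = 1220 m + 25481 m = 26701 m

26700 m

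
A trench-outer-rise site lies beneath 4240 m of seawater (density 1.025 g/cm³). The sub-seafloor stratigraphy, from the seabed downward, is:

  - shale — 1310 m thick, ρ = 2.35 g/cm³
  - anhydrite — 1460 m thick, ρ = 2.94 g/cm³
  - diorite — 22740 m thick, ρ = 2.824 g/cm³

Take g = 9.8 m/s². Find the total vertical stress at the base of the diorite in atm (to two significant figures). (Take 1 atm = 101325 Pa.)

7300 atm

seawater: 1025 kg/m³ × 9.8 m/s² × 4240 m = 4.259×10^7 Pa = 420.3 atm
shale: 2350 kg/m³ × 9.8 m/s² × 1310 m = 3.017×10^7 Pa = 297.7 atm
anhydrite: 2940 kg/m³ × 9.8 m/s² × 1460 m = 4.207×10^7 Pa = 415.2 atm
diorite: 2824 kg/m³ × 9.8 m/s² × 22740 m = 6.293×10^8 Pa = 6211 atm
Total = 420.3 + 297.7 + 415.2 + 6211 = 7344.3 atm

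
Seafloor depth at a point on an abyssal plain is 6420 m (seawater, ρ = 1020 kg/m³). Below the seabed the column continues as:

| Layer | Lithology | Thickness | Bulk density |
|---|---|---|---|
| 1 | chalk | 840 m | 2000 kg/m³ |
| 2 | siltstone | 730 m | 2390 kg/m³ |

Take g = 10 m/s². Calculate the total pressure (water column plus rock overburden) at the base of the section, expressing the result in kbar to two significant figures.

seawater: 1020 kg/m³ × 10 m/s² × 6420 m = 6.548×10^7 Pa = 0.6548 kbar
chalk: 2000 kg/m³ × 10 m/s² × 840 m = 1.680×10^7 Pa = 0.1680 kbar
siltstone: 2390 kg/m³ × 10 m/s² × 730 m = 1.745×10^7 Pa = 0.1745 kbar
Total = 0.6548 + 0.1680 + 0.1745 = 0.99731 kbar

1.0 kbar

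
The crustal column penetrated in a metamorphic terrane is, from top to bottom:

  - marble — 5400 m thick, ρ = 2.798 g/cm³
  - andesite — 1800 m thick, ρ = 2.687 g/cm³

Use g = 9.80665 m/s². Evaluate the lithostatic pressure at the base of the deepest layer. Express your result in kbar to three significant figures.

marble: 2798 kg/m³ × 9.80665 m/s² × 5400 m = 1.482×10^8 Pa = 1.482 kbar
andesite: 2687 kg/m³ × 9.80665 m/s² × 1800 m = 4.743×10^7 Pa = 0.4743 kbar
Total = 1.482 + 0.4743 = 1.9560 kbar

1.96 kbar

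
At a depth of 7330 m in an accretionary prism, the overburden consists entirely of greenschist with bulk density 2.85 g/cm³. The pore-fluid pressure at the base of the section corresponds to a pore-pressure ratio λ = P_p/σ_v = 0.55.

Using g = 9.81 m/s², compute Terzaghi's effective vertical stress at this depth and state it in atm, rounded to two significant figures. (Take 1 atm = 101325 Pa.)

Overburden (lithostatic) stress σ_v:
greenschist: 2850 kg/m³ × 9.81 m/s² × 7330 m = 2.049×10^8 Pa = 204.9 MPa
Pore pressure P_p = λ·σ_v = 0.55 × 204.9 MPa = 112.7 MPa
Effective stress σ' = σ_v − P_p = 204.9 − 112.7 = 92.221 MPa = 910.15 atm

910 atm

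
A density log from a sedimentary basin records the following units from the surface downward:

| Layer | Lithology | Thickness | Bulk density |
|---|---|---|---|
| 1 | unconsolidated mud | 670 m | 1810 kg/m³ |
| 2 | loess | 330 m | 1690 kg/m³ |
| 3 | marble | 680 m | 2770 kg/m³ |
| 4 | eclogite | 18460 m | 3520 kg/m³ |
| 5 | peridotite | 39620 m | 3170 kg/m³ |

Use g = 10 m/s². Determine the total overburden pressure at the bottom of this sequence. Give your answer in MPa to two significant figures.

unconsolidated mud: 1810 kg/m³ × 10 m/s² × 670 m = 1.213×10^7 Pa = 12.13 MPa
loess: 1690 kg/m³ × 10 m/s² × 330 m = 5.577×10^6 Pa = 5.577 MPa
marble: 2770 kg/m³ × 10 m/s² × 680 m = 1.884×10^7 Pa = 18.84 MPa
eclogite: 3520 kg/m³ × 10 m/s² × 18460 m = 6.498×10^8 Pa = 649.8 MPa
peridotite: 3170 kg/m³ × 10 m/s² × 39620 m = 1.256×10^9 Pa = 1256 MPa
Total = 12.13 + 5.577 + 18.84 + 649.8 + 1256 = 1942.3 MPa

1900 MPa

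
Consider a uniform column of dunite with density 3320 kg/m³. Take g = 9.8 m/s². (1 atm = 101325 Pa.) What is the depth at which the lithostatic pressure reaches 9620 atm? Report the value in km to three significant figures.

30.0 km

h = P/(ρg) = 9620 atm / (3320 kg/m³ × 9.8 m/s²) = 9.747×10^8 Pa / 32536 Pa/m = 29959 m
= 29.959 km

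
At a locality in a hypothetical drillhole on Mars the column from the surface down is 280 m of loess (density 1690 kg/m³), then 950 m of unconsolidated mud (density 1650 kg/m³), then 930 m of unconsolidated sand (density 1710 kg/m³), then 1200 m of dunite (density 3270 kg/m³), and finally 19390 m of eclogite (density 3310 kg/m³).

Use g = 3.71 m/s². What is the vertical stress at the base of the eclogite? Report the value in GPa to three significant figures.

0.266 GPa

loess: 1690 kg/m³ × 3.71 m/s² × 280 m = 1.756×10^6 Pa = 1.756×10^-3 GPa
unconsolidated mud: 1650 kg/m³ × 3.71 m/s² × 950 m = 5.815×10^6 Pa = 5.815×10^-3 GPa
unconsolidated sand: 1710 kg/m³ × 3.71 m/s² × 930 m = 5.900×10^6 Pa = 5.900×10^-3 GPa
dunite: 3270 kg/m³ × 3.71 m/s² × 1200 m = 1.456×10^7 Pa = 0.01456 GPa
eclogite: 3310 kg/m³ × 3.71 m/s² × 19390 m = 2.381×10^8 Pa = 0.2381 GPa
Total = 1.756×10^-3 + 5.815×10^-3 + 5.900×10^-3 + 0.01456 + 0.2381 = 0.26614 GPa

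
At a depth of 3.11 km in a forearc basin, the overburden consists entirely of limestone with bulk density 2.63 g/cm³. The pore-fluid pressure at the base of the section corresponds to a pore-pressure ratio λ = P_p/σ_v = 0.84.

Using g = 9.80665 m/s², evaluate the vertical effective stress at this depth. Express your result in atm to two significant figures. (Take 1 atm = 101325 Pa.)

Overburden (lithostatic) stress σ_v:
limestone: 2630 kg/m³ × 9.80665 m/s² × 3110 m = 8.021×10^7 Pa = 80.21 MPa
Pore pressure P_p = λ·σ_v = 0.84 × 80.21 MPa = 67.38 MPa
Effective stress σ' = σ_v − P_p = 80.21 − 67.38 = 12.834 MPa = 126.66 atm

130 atm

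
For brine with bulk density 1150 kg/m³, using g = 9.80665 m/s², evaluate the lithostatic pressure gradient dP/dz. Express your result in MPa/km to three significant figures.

11.3 MPa/km

dP/dz = ρg = 1150 kg/m³ × 9.80665 m/s² = 11278 Pa/m
= 11278 Pa/m × (1 MPa/km / 1000.0 Pa/m) = 11.278 MPa/km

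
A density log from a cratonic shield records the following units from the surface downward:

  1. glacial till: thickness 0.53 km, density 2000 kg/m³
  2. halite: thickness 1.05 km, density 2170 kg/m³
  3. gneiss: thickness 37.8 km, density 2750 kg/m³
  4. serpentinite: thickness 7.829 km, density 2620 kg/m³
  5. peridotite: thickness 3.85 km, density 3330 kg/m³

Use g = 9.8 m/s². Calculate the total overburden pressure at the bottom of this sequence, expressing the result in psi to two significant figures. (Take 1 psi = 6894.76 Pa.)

200000 psi

glacial till: 2000 kg/m³ × 9.8 m/s² × 530 m = 1.039×10^7 Pa = 1507 psi
halite: 2170 kg/m³ × 9.8 m/s² × 1050 m = 2.233×10^7 Pa = 3239 psi
gneiss: 2750 kg/m³ × 9.8 m/s² × 37800 m = 1.019×10^9 Pa = 1.478×10^5 psi
serpentinite: 2620 kg/m³ × 9.8 m/s² × 7829 m = 2.010×10^8 Pa = 29155 psi
peridotite: 3330 kg/m³ × 9.8 m/s² × 3850 m = 1.256×10^8 Pa = 18223 psi
Total = 1507 + 3239 + 1.478×10^5 + 29155 + 18223 = 1.9987×10^5 psi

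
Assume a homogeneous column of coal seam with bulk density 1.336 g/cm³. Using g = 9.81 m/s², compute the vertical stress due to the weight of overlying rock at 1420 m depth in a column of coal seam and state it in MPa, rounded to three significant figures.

coal seam: 1336 kg/m³ × 9.81 m/s² × 1420 m = 1.861×10^7 Pa = 18.61 MPa

18.6 MPa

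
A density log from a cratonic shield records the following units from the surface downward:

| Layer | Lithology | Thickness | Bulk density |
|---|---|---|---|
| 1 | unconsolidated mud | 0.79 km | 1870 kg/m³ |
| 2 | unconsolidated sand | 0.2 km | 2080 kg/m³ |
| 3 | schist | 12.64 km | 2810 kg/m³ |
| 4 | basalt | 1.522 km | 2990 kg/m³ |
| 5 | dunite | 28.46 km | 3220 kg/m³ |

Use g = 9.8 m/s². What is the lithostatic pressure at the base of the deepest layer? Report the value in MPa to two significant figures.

unconsolidated mud: 1870 kg/m³ × 9.8 m/s² × 790 m = 1.448×10^7 Pa = 14.48 MPa
unconsolidated sand: 2080 kg/m³ × 9.8 m/s² × 200 m = 4.077×10^6 Pa = 4.077 MPa
schist: 2810 kg/m³ × 9.8 m/s² × 12640 m = 3.481×10^8 Pa = 348.1 MPa
basalt: 2990 kg/m³ × 9.8 m/s² × 1522 m = 4.460×10^7 Pa = 44.60 MPa
dunite: 3220 kg/m³ × 9.8 m/s² × 28460 m = 8.981×10^8 Pa = 898.1 MPa
Total = 14.48 + 4.077 + 348.1 + 44.60 + 898.1 = 1309.3 MPa

1300 MPa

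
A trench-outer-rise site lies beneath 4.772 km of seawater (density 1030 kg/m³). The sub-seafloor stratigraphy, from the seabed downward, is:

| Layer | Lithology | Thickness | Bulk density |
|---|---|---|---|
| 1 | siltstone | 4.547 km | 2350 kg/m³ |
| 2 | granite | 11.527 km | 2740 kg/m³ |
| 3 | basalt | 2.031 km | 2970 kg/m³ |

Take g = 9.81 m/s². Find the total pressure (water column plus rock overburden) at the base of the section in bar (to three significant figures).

5220 bar

seawater: 1030 kg/m³ × 9.81 m/s² × 4772 m = 4.822×10^7 Pa = 482.2 bar
siltstone: 2350 kg/m³ × 9.81 m/s² × 4547 m = 1.048×10^8 Pa = 1048 bar
granite: 2740 kg/m³ × 9.81 m/s² × 11527 m = 3.098×10^8 Pa = 3098 bar
basalt: 2970 kg/m³ × 9.81 m/s² × 2031 m = 5.917×10^7 Pa = 591.7 bar
Total = 482.2 + 1048 + 3098 + 591.7 = 5220.6 bar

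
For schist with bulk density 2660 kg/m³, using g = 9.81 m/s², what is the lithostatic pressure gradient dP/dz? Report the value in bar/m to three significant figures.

0.261 bar/m

dP/dz = ρg = 2660 kg/m³ × 9.81 m/s² = 26095 Pa/m
= 26095 Pa/m × (1 bar/m / 1.0000×10^5 Pa/m) = 0.26095 bar/m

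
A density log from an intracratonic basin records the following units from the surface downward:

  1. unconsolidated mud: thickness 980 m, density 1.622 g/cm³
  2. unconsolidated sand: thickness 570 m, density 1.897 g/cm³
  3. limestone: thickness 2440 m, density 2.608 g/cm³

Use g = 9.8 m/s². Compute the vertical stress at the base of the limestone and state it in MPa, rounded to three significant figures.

unconsolidated mud: 1622 kg/m³ × 9.8 m/s² × 980 m = 1.558×10^7 Pa = 15.58 MPa
unconsolidated sand: 1897 kg/m³ × 9.8 m/s² × 570 m = 1.060×10^7 Pa = 10.60 MPa
limestone: 2608 kg/m³ × 9.8 m/s² × 2440 m = 6.236×10^7 Pa = 62.36 MPa
Total = 15.58 + 10.60 + 62.36 = 88.537 MPa

88.5 MPa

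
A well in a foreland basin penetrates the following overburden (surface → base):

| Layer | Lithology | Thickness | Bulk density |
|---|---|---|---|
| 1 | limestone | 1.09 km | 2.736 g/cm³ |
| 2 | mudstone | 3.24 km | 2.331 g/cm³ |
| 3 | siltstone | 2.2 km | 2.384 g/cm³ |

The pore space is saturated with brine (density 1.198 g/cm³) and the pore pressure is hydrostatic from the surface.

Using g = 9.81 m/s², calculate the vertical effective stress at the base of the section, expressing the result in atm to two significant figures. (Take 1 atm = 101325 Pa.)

Overburden (lithostatic) stress σ_v:
limestone: 2736 kg/m³ × 9.81 m/s² × 1090 m = 2.926×10^7 Pa = 29.26 MPa
mudstone: 2331 kg/m³ × 9.81 m/s² × 3240 m = 7.409×10^7 Pa = 74.09 MPa
siltstone: 2384 kg/m³ × 9.81 m/s² × 2200 m = 5.145×10^7 Pa = 51.45 MPa
Total = 29.26 + 74.09 + 51.45 = 154.80 MPa
Pore pressure P_p = 1198 kg/m³ × 9.81 m/s² × 6530 m = 7.674×10^7 Pa = 76.74 MPa
Effective stress σ' = σ_v − P_p = 154.8 − 76.74 = 78.054 MPa = 770.33 atm

770 atm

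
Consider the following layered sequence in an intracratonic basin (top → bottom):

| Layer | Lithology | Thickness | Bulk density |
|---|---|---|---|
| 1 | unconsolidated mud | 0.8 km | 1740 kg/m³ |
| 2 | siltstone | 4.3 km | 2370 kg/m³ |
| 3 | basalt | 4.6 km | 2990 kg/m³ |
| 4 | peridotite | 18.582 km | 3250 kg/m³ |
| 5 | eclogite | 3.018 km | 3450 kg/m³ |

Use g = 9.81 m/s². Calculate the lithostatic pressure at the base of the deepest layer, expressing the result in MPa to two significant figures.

unconsolidated mud: 1740 kg/m³ × 9.81 m/s² × 800 m = 1.366×10^7 Pa = 13.66 MPa
siltstone: 2370 kg/m³ × 9.81 m/s² × 4300 m = 9.997×10^7 Pa = 99.97 MPa
basalt: 2990 kg/m³ × 9.81 m/s² × 4600 m = 1.349×10^8 Pa = 134.9 MPa
peridotite: 3250 kg/m³ × 9.81 m/s² × 18582 m = 5.924×10^8 Pa = 592.4 MPa
eclogite: 3450 kg/m³ × 9.81 m/s² × 3018 m = 1.021×10^8 Pa = 102.1 MPa
Total = 13.66 + 99.97 + 134.9 + 592.4 + 102.1 = 943.14 MPa

940 MPa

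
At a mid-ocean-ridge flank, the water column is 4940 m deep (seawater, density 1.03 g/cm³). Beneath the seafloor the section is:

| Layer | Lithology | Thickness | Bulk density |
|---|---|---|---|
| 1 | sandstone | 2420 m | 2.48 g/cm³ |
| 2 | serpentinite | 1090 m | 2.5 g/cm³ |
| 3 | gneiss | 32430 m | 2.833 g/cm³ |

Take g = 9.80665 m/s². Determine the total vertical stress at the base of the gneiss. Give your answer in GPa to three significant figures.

seawater: 1030 kg/m³ × 9.80665 m/s² × 4940 m = 4.990×10^7 Pa = 0.04990 GPa
sandstone: 2480 kg/m³ × 9.80665 m/s² × 2420 m = 5.886×10^7 Pa = 0.05886 GPa
serpentinite: 2500 kg/m³ × 9.80665 m/s² × 1090 m = 2.672×10^7 Pa = 0.02672 GPa
gneiss: 2833 kg/m³ × 9.80665 m/s² × 32430 m = 9.010×10^8 Pa = 0.9010 GPa
Total = 0.04990 + 0.05886 + 0.02672 + 0.9010 = 1.0365 GPa

1.04 GPa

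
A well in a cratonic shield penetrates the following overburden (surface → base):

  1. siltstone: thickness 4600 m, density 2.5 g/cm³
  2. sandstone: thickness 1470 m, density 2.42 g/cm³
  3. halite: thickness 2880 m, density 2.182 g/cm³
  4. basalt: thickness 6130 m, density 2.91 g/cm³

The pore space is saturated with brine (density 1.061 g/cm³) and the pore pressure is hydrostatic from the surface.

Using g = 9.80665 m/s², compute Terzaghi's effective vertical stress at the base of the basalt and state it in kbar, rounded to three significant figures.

2.27 kbar

Overburden (lithostatic) stress σ_v:
siltstone: 2500 kg/m³ × 9.80665 m/s² × 4600 m = 1.128×10^8 Pa = 112.8 MPa
sandstone: 2420 kg/m³ × 9.80665 m/s² × 1470 m = 3.489×10^7 Pa = 34.89 MPa
halite: 2182 kg/m³ × 9.80665 m/s² × 2880 m = 6.163×10^7 Pa = 61.63 MPa
basalt: 2910 kg/m³ × 9.80665 m/s² × 6130 m = 1.749×10^8 Pa = 174.9 MPa
Total = 112.8 + 34.89 + 61.63 + 174.9 = 384.22 MPa
Pore pressure P_p = 1061 kg/m³ × 9.80665 m/s² × 15080 m = 1.569×10^8 Pa = 156.9 MPa
Effective stress σ' = σ_v − P_p = 384.2 − 156.9 = 227.32 MPa = 2.2732 kbar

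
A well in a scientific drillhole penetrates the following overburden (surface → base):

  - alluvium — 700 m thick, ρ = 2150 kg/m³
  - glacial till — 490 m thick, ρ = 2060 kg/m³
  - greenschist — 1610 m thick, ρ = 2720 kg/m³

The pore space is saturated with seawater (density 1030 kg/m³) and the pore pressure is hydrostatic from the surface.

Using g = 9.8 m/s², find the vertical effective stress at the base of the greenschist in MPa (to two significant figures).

39 MPa

Overburden (lithostatic) stress σ_v:
alluvium: 2150 kg/m³ × 9.8 m/s² × 700 m = 1.475×10^7 Pa = 14.75 MPa
glacial till: 2060 kg/m³ × 9.8 m/s² × 490 m = 9.892×10^6 Pa = 9.892 MPa
greenschist: 2720 kg/m³ × 9.8 m/s² × 1610 m = 4.292×10^7 Pa = 42.92 MPa
Total = 14.75 + 9.892 + 42.92 = 67.557 MPa
Pore pressure P_p = 1030 kg/m³ × 9.8 m/s² × 2800 m = 2.826×10^7 Pa = 28.26 MPa
Effective stress σ' = σ_v − P_p = 67.56 − 28.26 = 39.294 MPa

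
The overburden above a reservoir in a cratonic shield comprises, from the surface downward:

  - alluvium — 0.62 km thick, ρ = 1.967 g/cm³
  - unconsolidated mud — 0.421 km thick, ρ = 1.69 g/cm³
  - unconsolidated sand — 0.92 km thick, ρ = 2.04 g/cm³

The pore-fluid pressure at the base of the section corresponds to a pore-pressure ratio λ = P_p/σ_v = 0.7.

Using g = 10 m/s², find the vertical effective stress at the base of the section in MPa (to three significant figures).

Overburden (lithostatic) stress σ_v:
alluvium: 1967 kg/m³ × 10 m/s² × 620 m = 1.220×10^7 Pa = 12.20 MPa
unconsolidated mud: 1690 kg/m³ × 10 m/s² × 421 m = 7.115×10^6 Pa = 7.115 MPa
unconsolidated sand: 2040 kg/m³ × 10 m/s² × 920 m = 1.877×10^7 Pa = 18.77 MPa
Total = 12.20 + 7.115 + 18.77 = 38.078 MPa
Pore pressure P_p = λ·σ_v = 0.7 × 38.08 MPa = 26.65 MPa
Effective stress σ' = σ_v − P_p = 38.08 − 26.65 = 11.423 MPa

11.4 MPa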